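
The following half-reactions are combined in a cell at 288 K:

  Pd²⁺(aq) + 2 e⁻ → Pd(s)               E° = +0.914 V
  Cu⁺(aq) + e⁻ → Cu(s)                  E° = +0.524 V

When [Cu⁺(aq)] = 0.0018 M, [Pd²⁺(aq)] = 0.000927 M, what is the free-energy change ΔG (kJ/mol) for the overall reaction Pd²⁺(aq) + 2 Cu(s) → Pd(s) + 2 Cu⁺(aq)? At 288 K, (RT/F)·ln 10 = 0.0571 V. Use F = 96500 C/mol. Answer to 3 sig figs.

−88.8 kJ/mol

The standard cell potential is +0.914 − (+0.524) = +0.390 V, with n = 2 electrons in the balanced equation.
Here Q = [Cu⁺(aq)]^2 / [Pd²⁺(aq)] = 0.0035 (log Q = −2.457), giving E = +0.390 − (0.0571/2)·(−2.457) = +0.4601 V.
Then ΔG = −nFE = −2 × 96500 × +0.4601 J/mol = −88.8 kJ/mol.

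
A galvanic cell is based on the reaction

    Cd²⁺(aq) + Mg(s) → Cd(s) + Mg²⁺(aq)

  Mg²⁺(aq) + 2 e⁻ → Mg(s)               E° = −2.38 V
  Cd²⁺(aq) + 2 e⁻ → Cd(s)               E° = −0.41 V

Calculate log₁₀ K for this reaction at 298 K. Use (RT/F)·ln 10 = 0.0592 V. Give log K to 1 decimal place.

log K = 66.6

The Cd²⁺/Cd couple is reduced (cathode); E°cell = −0.41 − (−2.38) = +1.97 V with n = 2.
At equilibrium E = 0, so log K = nE°cell / 0.0592 = (2)(+1.97) / 0.0592 = 66.6.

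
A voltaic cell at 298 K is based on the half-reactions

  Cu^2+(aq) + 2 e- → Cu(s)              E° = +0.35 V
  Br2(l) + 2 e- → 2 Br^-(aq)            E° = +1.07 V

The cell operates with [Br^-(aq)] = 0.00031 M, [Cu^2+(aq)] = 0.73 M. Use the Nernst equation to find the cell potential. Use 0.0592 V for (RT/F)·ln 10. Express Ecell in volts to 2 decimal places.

+0.93 V

The Br₂/Br⁻ couple has the more positive E°, so it is the cathode; Cu²⁺/Cu is the anode.
The standard potential is +1.07 − (+0.35) = +0.72 V and the balanced reaction transfers n = 2 electrons.
For the overall reaction Br2(l) + Cu(s) → 2 Br^-(aq) + Cu^2+(aq), Q = [Br^-(aq)]^2·[Cu^2+(aq)] = 7.02×10^−8, giving log Q = −7.154.
Applying E = E° − (RT ln10/nF)·log Q gives +0.72 − (0.0592/2)(−7.154) = +0.93 V.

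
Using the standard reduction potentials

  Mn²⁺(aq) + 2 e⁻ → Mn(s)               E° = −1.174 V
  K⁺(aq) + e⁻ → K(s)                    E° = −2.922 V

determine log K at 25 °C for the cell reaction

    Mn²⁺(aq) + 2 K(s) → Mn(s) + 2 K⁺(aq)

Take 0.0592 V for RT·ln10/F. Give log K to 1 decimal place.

The Mn²⁺/Mn couple is reduced (cathode); E°cell = −1.174 − (−2.922) = +1.748 V with n = 2.
At equilibrium E = 0, so log K = nE°cell / 0.0592 = (2)(+1.748) / 0.0592 = 59.1.

log K = 59.1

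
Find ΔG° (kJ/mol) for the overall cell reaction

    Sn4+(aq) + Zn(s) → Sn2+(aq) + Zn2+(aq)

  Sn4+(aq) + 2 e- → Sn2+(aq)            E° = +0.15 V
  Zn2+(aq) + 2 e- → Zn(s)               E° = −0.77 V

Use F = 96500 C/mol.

In the reaction as written Sn4+(aq) is reduced, so the Sn⁴⁺/Sn²⁺ couple is the cathode and Zn²⁺/Zn is the anode.
E°cell = +0.15 − (−0.77) = +0.92 V; balancing electrons gives n = 2.
ΔG° = −nFE°cell = −(2)(96500)(+0.92) J/mol = −178 kJ/mol.

−178 kJ/mol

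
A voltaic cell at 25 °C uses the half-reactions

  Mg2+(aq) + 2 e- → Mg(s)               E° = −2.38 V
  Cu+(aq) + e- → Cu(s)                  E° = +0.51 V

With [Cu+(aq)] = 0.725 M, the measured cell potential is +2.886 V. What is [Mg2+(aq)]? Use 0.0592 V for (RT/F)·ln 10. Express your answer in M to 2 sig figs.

0.72 M

With Cu⁺/Cu at the cathode and Mg²⁺/Mg at the anode, E°cell = +0.51 − (−2.38) = +2.89 V (n = 2).
From the Nernst equation, log Q = n(E° − E)/0.0592 = 2·(+2.89 − (+2.886))/0.0592 = 0.135.
The balanced reaction is 2 Cu+(aq) + Mg(s) → 2 Cu(s) + Mg2+(aq), so Q = [Mg2+(aq)] / [Cu+(aq)]^2.
Substituting the known concentrations and solving, log [Mg2+(aq)] = −0.144 and [Mg2+(aq)] = 0.72 M.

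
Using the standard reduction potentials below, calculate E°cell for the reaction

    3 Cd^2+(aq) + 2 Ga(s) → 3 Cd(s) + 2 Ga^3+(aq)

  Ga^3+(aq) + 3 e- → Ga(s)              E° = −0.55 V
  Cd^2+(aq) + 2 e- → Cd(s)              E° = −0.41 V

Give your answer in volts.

+0.14 V

In the reaction as written, Cd^2+(aq) is reduced (cathode) and Ga^3+(aq) is produced by oxidation at the anode.
E°cell = E°(cathode) − E°(anode) = −0.41 − (−0.55) = +0.14 V.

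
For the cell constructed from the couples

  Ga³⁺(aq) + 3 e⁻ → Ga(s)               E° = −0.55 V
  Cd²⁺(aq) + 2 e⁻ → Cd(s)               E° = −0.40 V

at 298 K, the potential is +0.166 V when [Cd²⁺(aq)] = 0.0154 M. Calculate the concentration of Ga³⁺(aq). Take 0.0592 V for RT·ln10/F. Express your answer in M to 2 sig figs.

Cd²⁺/Cd is the cathode (higher E°); E°cell = −0.40 − (−0.55) = +0.15 V with n = 6.
Since E = E° − (0.0592/n)·log Q, log Q = n(E° − E)/0.0592 = −1.622.
Balancing electrons gives 3 Cd²⁺(aq) + 2 Ga(s) → 3 Cd(s) + 2 Ga³⁺(aq); thus Q = [Ga³⁺(aq)]^2 / [Cd²⁺(aq)]^3.
Substituting the known concentrations and solving, log [Ga³⁺(aq)] = −3.530 and [Ga³⁺(aq)] = 0.00030 M.

0.00030 M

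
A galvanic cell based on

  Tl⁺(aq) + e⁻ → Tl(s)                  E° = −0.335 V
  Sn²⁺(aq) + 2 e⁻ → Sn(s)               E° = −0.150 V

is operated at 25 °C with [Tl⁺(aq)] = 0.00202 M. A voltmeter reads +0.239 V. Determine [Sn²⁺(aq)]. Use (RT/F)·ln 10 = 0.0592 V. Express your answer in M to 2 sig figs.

With Sn²⁺/Sn at the cathode and Tl⁺/Tl at the anode, E°cell = −0.150 − (−0.335) = +0.185 V (n = 2).
Since E = E° − (0.0592/n)·log Q, log Q = n(E° − E)/0.0592 = −1.824.
For Sn²⁺(aq) + 2 Tl(s) → Sn(s) + 2 Tl⁺(aq), the reaction quotient is Q = [Tl⁺(aq)]^2 / [Sn²⁺(aq)].
Solving for the unknown gives log [Sn²⁺(aq)] = −3.565, so [Sn²⁺(aq)] ≈ 0.00027 M.

0.00027 M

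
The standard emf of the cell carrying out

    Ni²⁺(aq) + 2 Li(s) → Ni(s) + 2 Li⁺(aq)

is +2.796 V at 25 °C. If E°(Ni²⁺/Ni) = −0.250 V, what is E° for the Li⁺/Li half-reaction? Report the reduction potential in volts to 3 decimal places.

−3.046 V

In the reaction as written the Ni²⁺/Ni couple is reduced (cathode) and Li⁺/Li is oxidized (anode), so E°cell = E°(Ni²⁺/Ni) − E°(Li⁺/Li).
E°(Li⁺/Li) = E°(cathode) − E°cell = −0.250 − (+2.796) = −3.046 V.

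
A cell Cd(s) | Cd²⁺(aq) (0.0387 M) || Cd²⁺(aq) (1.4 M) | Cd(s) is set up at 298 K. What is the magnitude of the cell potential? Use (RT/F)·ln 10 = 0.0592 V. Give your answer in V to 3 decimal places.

For a concentration cell E°cell = 0, since both electrodes use the same couple.
The compartment with the higher Cd²⁺(aq) concentration (1.4 M) acts as the cathode; ions are reduced there and produced at the dilute (0.0387 M) anode.
With n = 2, Ecell = −(0.0592/2)·log([dilute]/[conc]) = −(0.0592/2)·log(0.0387/1.4) = +0.046 V.

0.046 V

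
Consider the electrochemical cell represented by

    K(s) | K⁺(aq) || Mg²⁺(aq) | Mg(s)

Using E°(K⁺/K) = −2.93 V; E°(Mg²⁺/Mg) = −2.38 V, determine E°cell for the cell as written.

By convention the left-hand electrode in cell notation is the anode (oxidation) and the right-hand electrode is the cathode (reduction).
E°cell = E°(right) − E°(left) = −2.38 − (−2.93) = +0.55 V.

+0.55 V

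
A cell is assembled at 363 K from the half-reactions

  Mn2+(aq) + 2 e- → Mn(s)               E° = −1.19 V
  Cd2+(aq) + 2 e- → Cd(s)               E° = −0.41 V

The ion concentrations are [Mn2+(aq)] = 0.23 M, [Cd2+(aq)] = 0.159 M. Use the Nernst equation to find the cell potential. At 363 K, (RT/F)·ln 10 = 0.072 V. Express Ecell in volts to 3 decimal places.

Cd²⁺/Cd is reduced (cathode, E° = −0.41 V) and Mn²⁺/Mn is oxidized (anode).
The standard potential is −0.41 − (−1.19) = +0.78 V and the balanced reaction transfers n = 2 electrons.
The balanced reaction is Cd2+(aq) + Mn(s) → Cd(s) + Mn2+(aq), so Q = [Mn2+(aq)] / [Cd2+(aq)] = 1.45 and log Q = 0.160.
By the Nernst equation, E = +0.78 − (0.072/2)·(0.160) = +0.774 V.

+0.774 V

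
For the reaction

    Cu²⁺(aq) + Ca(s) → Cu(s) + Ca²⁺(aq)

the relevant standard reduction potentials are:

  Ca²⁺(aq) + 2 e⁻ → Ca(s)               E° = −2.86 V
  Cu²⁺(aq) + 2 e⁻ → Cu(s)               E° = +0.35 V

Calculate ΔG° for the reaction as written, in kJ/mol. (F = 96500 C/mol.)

−620 kJ/mol

In the reaction as written Cu²⁺(aq) is reduced, so the Cu²⁺/Cu couple is the cathode and Ca²⁺/Ca is the anode.
E°cell = +0.35 − (−2.86) = +3.21 V; balancing electrons gives n = 2.
ΔG° = −nFE°cell = −(2)(96500)(+3.21) J/mol = −620 kJ/mol.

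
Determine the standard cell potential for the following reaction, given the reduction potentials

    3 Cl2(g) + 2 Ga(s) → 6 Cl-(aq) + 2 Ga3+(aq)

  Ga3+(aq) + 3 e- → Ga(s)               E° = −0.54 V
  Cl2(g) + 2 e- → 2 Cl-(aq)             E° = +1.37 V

In the reaction as written, Cl2(g) is reduced (cathode) and Ga3+(aq) is produced by oxidation at the anode.
E°cell = E°(cathode) − E°(anode) = +1.37 − (−0.54) = +1.91 V.

+1.91 V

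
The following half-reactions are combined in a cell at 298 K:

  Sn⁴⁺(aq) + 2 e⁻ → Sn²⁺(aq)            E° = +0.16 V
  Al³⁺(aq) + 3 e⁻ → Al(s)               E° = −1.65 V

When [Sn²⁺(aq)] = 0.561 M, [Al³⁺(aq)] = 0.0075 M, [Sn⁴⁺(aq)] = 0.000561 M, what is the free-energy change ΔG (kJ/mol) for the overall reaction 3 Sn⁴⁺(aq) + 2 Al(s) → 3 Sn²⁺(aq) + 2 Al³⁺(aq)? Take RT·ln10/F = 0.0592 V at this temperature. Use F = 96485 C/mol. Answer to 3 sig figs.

−1020 kJ/mol

E°cell = +0.16 − (−1.65) = +1.81 V; the balanced reaction transfers n = 6 electrons.
Here Q = ([Sn²⁺(aq)]^3·[Al³⁺(aq)]^2) / [Sn⁴⁺(aq)]^3 = 5.63×10^4 (log Q = 4.750), giving E = +1.81 − (0.0592/6)·(4.750) = +1.7631 V.
ΔG = −nFE = −(6)(96485)(+1.7631) J/mol = −1020 kJ/mol.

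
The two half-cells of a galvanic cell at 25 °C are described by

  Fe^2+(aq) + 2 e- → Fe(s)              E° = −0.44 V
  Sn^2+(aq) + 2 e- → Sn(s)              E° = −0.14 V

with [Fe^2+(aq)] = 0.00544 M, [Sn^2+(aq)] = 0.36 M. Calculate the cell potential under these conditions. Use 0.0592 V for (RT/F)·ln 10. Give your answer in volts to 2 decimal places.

The Sn²⁺/Sn couple has the more positive E°, so it is the cathode; Fe²⁺/Fe is the anode.
E°cell = −0.14 − (−0.44) = +0.30 V, with n = 2 electrons transferred.
The balanced reaction is Sn^2+(aq) + Fe(s) → Sn(s) + Fe^2+(aq), so Q = [Fe^2+(aq)] / [Sn^2+(aq)] = 0.0151 and log Q = −1.821.
Applying E = E° − (RT ln10/nF)·log Q gives +0.30 − (0.0592/2)(−1.821) = +0.35 V.

+0.35 V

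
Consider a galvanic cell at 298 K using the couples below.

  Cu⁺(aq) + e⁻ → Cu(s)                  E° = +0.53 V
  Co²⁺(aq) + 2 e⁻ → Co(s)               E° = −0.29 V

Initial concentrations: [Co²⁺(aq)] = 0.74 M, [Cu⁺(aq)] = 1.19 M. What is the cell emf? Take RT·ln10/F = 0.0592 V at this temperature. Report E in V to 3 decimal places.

Cu⁺/Cu is reduced (cathode, E° = +0.53 V) and Co²⁺/Co is oxidized (anode).
E°cell = E°cat − E°an = +0.53 − (−0.29) = +0.82 V; n = 2.
The balanced reaction is 2 Cu⁺(aq) + Co(s) → 2 Cu(s) + Co²⁺(aq), so Q = [Co²⁺(aq)] / [Cu⁺(aq)]^2 = 0.523 and log Q = −0.282.
By the Nernst equation, E = +0.82 − (0.0592/2)·(−0.282) = +0.828 V.

+0.828 V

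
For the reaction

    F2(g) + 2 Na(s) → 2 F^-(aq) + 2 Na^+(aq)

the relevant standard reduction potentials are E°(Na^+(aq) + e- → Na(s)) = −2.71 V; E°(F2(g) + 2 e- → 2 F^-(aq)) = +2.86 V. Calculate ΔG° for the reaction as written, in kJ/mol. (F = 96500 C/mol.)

In the reaction as written F2(g) is reduced, so the F₂/F⁻ couple is the cathode and Na⁺/Na is the anode.
E°cell = +2.86 − (−2.71) = +5.57 V; balancing electrons gives n = 2.
ΔG° = −nFE°cell = −(2)(96500)(+5.57) J/mol = −1075 kJ/mol.

−1075 kJ/mol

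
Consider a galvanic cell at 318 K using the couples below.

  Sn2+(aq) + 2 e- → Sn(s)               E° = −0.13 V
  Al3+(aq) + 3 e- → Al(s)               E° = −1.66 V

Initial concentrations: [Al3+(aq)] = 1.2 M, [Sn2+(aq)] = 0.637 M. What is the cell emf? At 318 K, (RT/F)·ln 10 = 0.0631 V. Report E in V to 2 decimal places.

Since E°(Sn²⁺/Sn) > E°(Al³⁺/Al), Sn²⁺/Sn serves as the cathode.
E°cell = −0.13 − (−1.66) = +1.53 V, with n = 6 electrons transferred.
Balancing gives 3 Sn2+(aq) + 2 Al(s) → 3 Sn(s) + 2 Al3+(aq); hence Q = [Al3+(aq)]^2 / [Sn2+(aq)]^3 = 5.57 (log Q = 0.746).
E = E° − (0.0631/n)·log Q = +1.53 − (0.0631/6)(0.746) = +1.52 V.

+1.52 V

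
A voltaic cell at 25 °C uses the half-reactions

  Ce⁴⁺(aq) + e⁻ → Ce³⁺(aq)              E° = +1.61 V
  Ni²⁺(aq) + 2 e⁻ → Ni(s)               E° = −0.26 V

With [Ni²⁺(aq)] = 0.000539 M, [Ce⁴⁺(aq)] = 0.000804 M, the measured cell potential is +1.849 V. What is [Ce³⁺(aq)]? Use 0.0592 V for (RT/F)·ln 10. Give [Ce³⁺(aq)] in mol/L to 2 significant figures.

0.078 M

Ce⁴⁺/Ce³⁺ is the cathode (higher E°); E°cell = +1.61 − (−0.26) = +1.87 V with n = 2.
Since E = E° − (0.0592/n)·log Q, log Q = n(E° − E)/0.0592 = 0.709.
Balancing electrons gives 2 Ce⁴⁺(aq) + Ni(s) → 2 Ce³⁺(aq) + Ni²⁺(aq); thus Q = ([Ce³⁺(aq)]^2·[Ni²⁺(aq)]) / [Ce⁴⁺(aq)]^2.
Solving for the unknown gives log [Ce³⁺(aq)] = −1.106, so [Ce³⁺(aq)] ≈ 0.078 M.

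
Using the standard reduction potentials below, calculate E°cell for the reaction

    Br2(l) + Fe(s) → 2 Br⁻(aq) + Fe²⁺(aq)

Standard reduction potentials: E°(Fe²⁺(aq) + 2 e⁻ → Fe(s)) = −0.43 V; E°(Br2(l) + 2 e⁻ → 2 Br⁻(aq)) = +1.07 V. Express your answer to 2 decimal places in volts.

In the reaction as written, Br2(l) is reduced (cathode) and Fe²⁺(aq) is produced by oxidation at the anode.
E°cell = E°(cathode) − E°(anode) = +1.07 − (−0.43) = +1.50 V.
The positive value indicates the reaction is spontaneous as written.

+1.50 V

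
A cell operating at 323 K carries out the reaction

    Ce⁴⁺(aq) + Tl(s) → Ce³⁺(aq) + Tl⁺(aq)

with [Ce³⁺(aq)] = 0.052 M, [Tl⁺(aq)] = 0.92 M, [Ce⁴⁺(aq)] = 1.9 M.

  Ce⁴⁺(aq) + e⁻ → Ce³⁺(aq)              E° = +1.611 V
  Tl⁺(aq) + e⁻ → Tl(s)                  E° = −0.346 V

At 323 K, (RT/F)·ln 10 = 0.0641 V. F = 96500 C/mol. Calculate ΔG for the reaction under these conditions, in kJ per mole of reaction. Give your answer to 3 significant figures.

−199 kJ/mol

E°cell = +1.611 − (−0.346) = +1.957 V; the balanced reaction transfers n = 1 electron.
The reaction quotient is ([Ce³⁺(aq)]·[Tl⁺(aq)]) / [Ce⁴⁺(aq)] = 0.0252; by Nernst, E = +1.957 − (0.0641/1)(−1.599) = +2.0595 V.
ΔG = −nFE = −(1)(96500)(+2.0595) J/mol = −199 kJ/mol.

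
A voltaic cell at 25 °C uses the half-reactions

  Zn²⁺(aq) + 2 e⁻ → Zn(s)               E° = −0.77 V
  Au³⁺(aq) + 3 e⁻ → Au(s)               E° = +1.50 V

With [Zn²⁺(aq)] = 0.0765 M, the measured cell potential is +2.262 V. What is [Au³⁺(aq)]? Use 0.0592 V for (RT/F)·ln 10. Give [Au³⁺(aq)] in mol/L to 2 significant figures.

0.0083 M

The Au³⁺/Au couple has the larger reduction potential, so it is the cathode: E°cell = +1.50 − (−0.77) = +2.27 V and n = 6.
Rearranging E = E° − (0.0592/n)·log Q gives log Q = 6(+2.27 − (+2.262))/0.0592 = 0.811.
Balancing electrons gives 2 Au³⁺(aq) + 3 Zn(s) → 2 Au(s) + 3 Zn²⁺(aq); thus Q = [Zn²⁺(aq)]^3 / [Au³⁺(aq)]^2.
Solving for the unknown gives log [Au³⁺(aq)] = −2.080, so [Au³⁺(aq)] ≈ 0.0083 M.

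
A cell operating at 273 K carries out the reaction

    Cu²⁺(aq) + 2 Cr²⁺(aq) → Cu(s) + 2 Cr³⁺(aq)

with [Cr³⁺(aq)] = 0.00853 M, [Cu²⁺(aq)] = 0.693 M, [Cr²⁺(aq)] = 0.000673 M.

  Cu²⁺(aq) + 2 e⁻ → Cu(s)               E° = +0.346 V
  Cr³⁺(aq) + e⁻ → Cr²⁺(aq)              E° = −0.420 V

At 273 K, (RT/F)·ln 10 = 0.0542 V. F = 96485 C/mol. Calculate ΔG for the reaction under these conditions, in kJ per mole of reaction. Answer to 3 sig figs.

E°cell = +0.346 − (−0.420) = +0.766 V; the balanced reaction transfers n = 2 electrons.
The reaction quotient is [Cr³⁺(aq)]^2 / ([Cu²⁺(aq)]·[Cr²⁺(aq)]^2) = 232; by Nernst, E = +0.766 − (0.0542/2)(2.365) = +0.7019 V.
ΔG = −nFE = −(2)(96485)(+0.7019) J/mol = −135 kJ/mol.

−135 kJ/mol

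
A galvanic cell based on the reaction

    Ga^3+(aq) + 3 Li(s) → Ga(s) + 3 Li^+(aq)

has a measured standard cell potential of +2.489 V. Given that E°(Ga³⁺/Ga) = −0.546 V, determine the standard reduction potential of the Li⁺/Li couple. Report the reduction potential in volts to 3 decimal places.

−3.035 V

In the reaction as written the Ga³⁺/Ga couple is reduced (cathode) and Li⁺/Li is oxidized (anode), so E°cell = E°(Ga³⁺/Ga) − E°(Li⁺/Li).
E°(Li⁺/Li) = E°(cathode) − E°cell = −0.546 − (+2.489) = −3.035 V.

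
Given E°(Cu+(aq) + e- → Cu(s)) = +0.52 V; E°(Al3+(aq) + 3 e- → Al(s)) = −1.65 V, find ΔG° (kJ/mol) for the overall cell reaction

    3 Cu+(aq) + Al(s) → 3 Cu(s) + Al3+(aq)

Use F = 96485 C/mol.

In the reaction as written Cu+(aq) is reduced, so the Cu⁺/Cu couple is the cathode and Al³⁺/Al is the anode.
E°cell = +0.52 − (−1.65) = +2.17 V; balancing electrons gives n = 3.
ΔG° = −nFE°cell = −(3)(96485)(+2.17) J/mol = −628 kJ/mol.

−628 kJ/mol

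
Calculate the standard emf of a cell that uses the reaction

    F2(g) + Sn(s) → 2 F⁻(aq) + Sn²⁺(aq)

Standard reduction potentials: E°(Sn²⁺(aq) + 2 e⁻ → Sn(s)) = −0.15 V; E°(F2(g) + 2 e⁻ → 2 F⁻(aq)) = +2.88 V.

In the reaction as written, F2(g) is reduced (cathode) and Sn²⁺(aq) is produced by oxidation at the anode.
E°cell = E°(cathode) − E°(anode) = +2.88 − (−0.15) = +3.03 V.
The positive value indicates the reaction is spontaneous as written.

+3.03 V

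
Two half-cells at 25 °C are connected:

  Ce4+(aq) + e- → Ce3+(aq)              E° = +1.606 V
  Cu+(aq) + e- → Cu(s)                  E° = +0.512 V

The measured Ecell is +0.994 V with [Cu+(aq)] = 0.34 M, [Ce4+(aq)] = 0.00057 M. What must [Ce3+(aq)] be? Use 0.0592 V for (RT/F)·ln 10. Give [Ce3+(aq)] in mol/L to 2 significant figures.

The Ce⁴⁺/Ce³⁺ couple has the larger reduction potential, so it is the cathode: E°cell = +1.606 − (+0.512) = +1.094 V and n = 1.
Rearranging E = E° − (0.0592/n)·log Q gives log Q = 1(+1.094 − (+0.994))/0.0592 = 1.689.
Balancing electrons gives Ce4+(aq) + Cu(s) → Ce3+(aq) + Cu+(aq); thus Q = ([Ce3+(aq)]·[Cu+(aq)]) / [Ce4+(aq)].
Substituting the known concentrations and solving, log [Ce3+(aq)] = −1.087 and [Ce3+(aq)] = 0.082 M.

0.082 M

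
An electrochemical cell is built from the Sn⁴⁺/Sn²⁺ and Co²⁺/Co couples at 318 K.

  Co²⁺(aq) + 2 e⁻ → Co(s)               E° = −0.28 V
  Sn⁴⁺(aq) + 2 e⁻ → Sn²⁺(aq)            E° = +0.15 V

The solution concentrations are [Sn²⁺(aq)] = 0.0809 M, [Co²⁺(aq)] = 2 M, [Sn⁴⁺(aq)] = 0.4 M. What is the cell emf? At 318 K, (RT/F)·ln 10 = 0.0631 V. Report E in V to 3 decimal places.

Since E°(Sn⁴⁺/Sn²⁺) > E°(Co²⁺/Co), Sn⁴⁺/Sn²⁺ serves as the cathode.
The standard potential is +0.15 − (−0.28) = +0.43 V and the balanced reaction transfers n = 2 electrons.
Balancing gives Sn⁴⁺(aq) + Co(s) → Sn²⁺(aq) + Co²⁺(aq); hence Q = ([Sn²⁺(aq)]·[Co²⁺(aq)]) / [Sn⁴⁺(aq)] = 0.404 (log Q = −0.393).
Applying E = E° − (RT ln10/nF)·log Q gives +0.43 − (0.0631/2)(−0.393) = +0.442 V.

+0.442 V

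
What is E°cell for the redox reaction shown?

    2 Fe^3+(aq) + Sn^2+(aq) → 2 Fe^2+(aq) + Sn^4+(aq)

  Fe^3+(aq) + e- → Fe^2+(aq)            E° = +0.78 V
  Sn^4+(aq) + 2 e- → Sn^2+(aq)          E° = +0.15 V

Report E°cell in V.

+0.63 V

Fe^3+(aq) gains electrons, so the Fe³⁺/Fe²⁺ couple is the cathode; the Sn⁴⁺/Sn²⁺ couple is the anode.
E°cell = E°(cathode) − E°(anode) = +0.78 − (+0.15) = +0.63 V.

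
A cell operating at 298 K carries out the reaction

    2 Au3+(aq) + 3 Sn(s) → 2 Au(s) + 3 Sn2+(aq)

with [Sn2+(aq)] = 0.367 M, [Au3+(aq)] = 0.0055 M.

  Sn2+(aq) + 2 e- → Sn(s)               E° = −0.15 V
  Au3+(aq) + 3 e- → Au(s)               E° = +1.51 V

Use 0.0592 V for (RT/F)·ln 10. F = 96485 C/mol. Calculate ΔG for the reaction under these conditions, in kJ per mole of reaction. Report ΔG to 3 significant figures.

−943 kJ/mol

The standard cell potential is +1.51 − (−0.15) = +1.66 V, with n = 6 electrons in the balanced equation.
Q = [Sn2+(aq)]^3 / [Au3+(aq)]^2 = 1.63×10^3, so log Q = 3.213 and E = +1.66 − (0.0592/6)(3.213) = +1.6283 V.
Then ΔG = −nFE = −6 × 96485 × +1.6283 J/mol = −943 kJ/mol.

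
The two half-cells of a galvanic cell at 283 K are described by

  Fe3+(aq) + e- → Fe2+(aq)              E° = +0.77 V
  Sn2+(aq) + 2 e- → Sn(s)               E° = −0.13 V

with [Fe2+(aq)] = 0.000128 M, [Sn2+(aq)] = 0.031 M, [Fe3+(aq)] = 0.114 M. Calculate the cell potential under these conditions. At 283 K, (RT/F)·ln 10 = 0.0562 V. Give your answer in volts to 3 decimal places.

The Fe³⁺/Fe²⁺ couple has the more positive E°, so it is the cathode; Sn²⁺/Sn is the anode.
E°cell = E°cat − E°an = +0.77 − (−0.13) = +0.90 V; n = 2.
The balanced reaction is 2 Fe3+(aq) + Sn(s) → 2 Fe2+(aq) + Sn2+(aq), so Q = ([Fe2+(aq)]^2·[Sn2+(aq)]) / [Fe3+(aq)]^2 = 3.91×10^−8 and log Q = −7.408.
E = E° − (0.0562/n)·log Q = +0.90 − (0.0562/2)(−7.408) = +1.108 V.

+1.108 V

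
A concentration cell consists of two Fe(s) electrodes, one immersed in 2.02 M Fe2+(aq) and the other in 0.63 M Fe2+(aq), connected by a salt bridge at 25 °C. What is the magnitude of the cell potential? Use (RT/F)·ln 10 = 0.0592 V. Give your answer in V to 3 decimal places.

For a concentration cell E°cell = 0, since both electrodes use the same couple.
The compartment with the higher Fe2+(aq) concentration (2.02 M) acts as the cathode; ions are reduced there and produced at the dilute (0.63 M) anode.
With n = 2, Ecell = −(0.0592/2)·log([dilute]/[conc]) = −(0.0592/2)·log(0.63/2.02) = +0.015 V.

0.015 V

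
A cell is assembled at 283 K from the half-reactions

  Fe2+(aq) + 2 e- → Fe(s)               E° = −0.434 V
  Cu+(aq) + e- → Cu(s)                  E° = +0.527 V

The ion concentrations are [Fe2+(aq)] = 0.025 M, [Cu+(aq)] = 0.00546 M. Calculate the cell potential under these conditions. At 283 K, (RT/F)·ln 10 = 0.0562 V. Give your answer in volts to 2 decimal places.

+0.88 V

Since E°(Cu⁺/Cu) > E°(Fe²⁺/Fe), Cu⁺/Cu serves as the cathode.
E°cell = E°cat − E°an = +0.527 − (−0.434) = +0.961 V; n = 2.
The balanced reaction is 2 Cu+(aq) + Fe(s) → 2 Cu(s) + Fe2+(aq), so Q = [Fe2+(aq)] / [Cu+(aq)]^2 = 839 and log Q = 2.924.
E = E° − (0.0562/n)·log Q = +0.961 − (0.0562/2)(2.924) = +0.88 V.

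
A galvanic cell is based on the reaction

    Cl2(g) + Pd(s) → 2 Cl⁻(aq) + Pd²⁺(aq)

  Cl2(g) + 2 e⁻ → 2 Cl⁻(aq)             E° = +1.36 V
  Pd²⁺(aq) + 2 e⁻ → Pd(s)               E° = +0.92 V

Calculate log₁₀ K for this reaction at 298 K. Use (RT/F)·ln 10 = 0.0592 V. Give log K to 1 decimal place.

The Cl₂/Cl⁻ couple is reduced (cathode); E°cell = +1.36 − (+0.92) = +0.44 V with n = 2.
At equilibrium E = 0, so log K = nE°cell / 0.0592 = (2)(+0.44) / 0.0592 = 14.9.

log K = 14.9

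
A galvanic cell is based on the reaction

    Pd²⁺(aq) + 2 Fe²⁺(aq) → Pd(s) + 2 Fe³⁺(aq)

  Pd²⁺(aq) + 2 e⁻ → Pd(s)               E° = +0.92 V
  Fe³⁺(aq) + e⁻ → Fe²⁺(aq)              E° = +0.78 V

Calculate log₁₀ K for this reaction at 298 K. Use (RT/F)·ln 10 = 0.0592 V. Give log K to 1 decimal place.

log K = 4.7

The Pd²⁺/Pd couple is reduced (cathode); E°cell = +0.92 − (+0.78) = +0.14 V with n = 2.
At equilibrium E = 0, so log K = nE°cell / 0.0592 = (2)(+0.14) / 0.0592 = 4.7.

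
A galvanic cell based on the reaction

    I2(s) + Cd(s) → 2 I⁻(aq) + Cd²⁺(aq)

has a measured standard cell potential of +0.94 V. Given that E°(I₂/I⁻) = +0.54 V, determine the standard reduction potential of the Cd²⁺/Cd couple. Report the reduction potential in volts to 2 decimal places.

In the reaction as written the I₂/I⁻ couple is reduced (cathode) and Cd²⁺/Cd is oxidized (anode), so E°cell = E°(I₂/I⁻) − E°(Cd²⁺/Cd).
E°(Cd²⁺/Cd) = E°(cathode) − E°cell = +0.54 − (+0.94) = −0.40 V.

−0.40 V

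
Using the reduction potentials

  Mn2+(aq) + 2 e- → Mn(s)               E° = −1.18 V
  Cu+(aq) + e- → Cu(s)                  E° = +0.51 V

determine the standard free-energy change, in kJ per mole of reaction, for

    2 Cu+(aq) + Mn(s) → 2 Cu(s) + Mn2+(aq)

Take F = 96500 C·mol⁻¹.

−326 kJ/mol

In the reaction as written Cu+(aq) is reduced, so the Cu⁺/Cu couple is the cathode and Mn²⁺/Mn is the anode.
E°cell = +0.51 − (−1.18) = +1.69 V; balancing electrons gives n = 2.
ΔG° = −nFE°cell = −(2)(96500)(+1.69) J/mol = −326 kJ/mol.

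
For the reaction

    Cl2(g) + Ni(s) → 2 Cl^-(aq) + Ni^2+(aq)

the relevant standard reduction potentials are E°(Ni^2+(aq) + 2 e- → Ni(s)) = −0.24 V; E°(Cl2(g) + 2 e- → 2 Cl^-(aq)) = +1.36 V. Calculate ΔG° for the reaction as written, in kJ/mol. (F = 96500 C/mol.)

−309 kJ/mol

In the reaction as written Cl2(g) is reduced, so the Cl₂/Cl⁻ couple is the cathode and Ni²⁺/Ni is the anode.
E°cell = +1.36 − (−0.24) = +1.60 V; balancing electrons gives n = 2.
ΔG° = −nFE°cell = −(2)(96500)(+1.60) J/mol = −309 kJ/mol.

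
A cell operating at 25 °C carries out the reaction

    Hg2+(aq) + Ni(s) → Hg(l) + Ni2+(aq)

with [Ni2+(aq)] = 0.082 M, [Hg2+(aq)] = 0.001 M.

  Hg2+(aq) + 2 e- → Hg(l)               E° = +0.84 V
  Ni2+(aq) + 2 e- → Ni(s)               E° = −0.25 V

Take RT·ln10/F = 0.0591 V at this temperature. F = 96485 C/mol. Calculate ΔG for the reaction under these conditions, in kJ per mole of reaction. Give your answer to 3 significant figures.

The standard cell potential is +0.84 − (−0.25) = +1.09 V, with n = 2 electrons in the balanced equation.
Q = [Ni2+(aq)] / [Hg2+(aq)] = 82, so log Q = 1.914 and E = +1.09 − (0.0591/2)(1.914) = +1.0334 V.
Finally ΔG = −nFE = −(2)(96485 C/mol)(+1.0334 V) = −199 kJ/mol.

−199 kJ/mol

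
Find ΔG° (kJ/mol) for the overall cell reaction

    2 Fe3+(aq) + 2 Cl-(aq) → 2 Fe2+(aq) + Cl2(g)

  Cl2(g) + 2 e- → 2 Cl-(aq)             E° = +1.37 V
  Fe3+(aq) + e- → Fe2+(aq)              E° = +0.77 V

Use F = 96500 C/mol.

In the reaction as written Fe3+(aq) is reduced, so the Fe³⁺/Fe²⁺ couple is the cathode and Cl₂/Cl⁻ is the anode.
E°cell = +0.77 − (+1.37) = −0.60 V; balancing electrons gives n = 2.
ΔG° = −nFE°cell = −(2)(96500)(−0.60) J/mol = +116 kJ/mol.

+116 kJ/mol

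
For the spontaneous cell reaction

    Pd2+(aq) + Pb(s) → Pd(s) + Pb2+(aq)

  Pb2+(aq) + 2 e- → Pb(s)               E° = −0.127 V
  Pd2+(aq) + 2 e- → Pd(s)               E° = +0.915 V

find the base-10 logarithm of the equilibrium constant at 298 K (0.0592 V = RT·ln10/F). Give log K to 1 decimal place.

The Pd²⁺/Pd couple is reduced (cathode); E°cell = +0.915 − (−0.127) = +1.042 V with n = 2.
At equilibrium E = 0, so log K = nE°cell / 0.0592 = (2)(+1.042) / 0.0592 = 35.2.

log K = 35.2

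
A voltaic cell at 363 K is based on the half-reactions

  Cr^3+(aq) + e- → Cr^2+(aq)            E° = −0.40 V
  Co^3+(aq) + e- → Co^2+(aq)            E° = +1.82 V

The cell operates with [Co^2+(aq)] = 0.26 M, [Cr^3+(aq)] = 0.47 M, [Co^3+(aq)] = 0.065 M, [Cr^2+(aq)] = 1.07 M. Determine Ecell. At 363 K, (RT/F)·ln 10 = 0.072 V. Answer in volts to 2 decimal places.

Since E°(Co³⁺/Co²⁺) > E°(Cr³⁺/Cr²⁺), Co³⁺/Co²⁺ serves as the cathode.
The standard potential is +1.82 − (−0.40) = +2.22 V and the balanced reaction transfers n = 1 electron.
Balancing gives Co^3+(aq) + Cr^2+(aq) → Co^2+(aq) + Cr^3+(aq); hence Q = ([Co^2+(aq)]·[Cr^3+(aq)]) / ([Co^3+(aq)]·[Cr^2+(aq)]) = 1.76 (log Q = 0.245).
By the Nernst equation, E = +2.22 − (0.072/1)·(0.245) = +2.20 V.

+2.20 V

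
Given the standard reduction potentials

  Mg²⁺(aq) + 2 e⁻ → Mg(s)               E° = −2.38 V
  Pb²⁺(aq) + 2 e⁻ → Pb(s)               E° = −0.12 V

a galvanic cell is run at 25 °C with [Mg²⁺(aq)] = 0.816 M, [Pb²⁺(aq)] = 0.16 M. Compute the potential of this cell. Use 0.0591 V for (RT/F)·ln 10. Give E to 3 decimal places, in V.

Since E°(Pb²⁺/Pb) > E°(Mg²⁺/Mg), Pb²⁺/Pb serves as the cathode.
E°cell = −0.12 − (−2.38) = +2.26 V, with n = 2 electrons transferred.
The balanced reaction is Pb²⁺(aq) + Mg(s) → Pb(s) + Mg²⁺(aq), so Q = [Mg²⁺(aq)] / [Pb²⁺(aq)] = 5.1 and log Q = 0.708.
Applying E = E° − (RT ln10/nF)·log Q gives +2.26 − (0.0591/2)(0.708) = +2.239 V.

+2.239 V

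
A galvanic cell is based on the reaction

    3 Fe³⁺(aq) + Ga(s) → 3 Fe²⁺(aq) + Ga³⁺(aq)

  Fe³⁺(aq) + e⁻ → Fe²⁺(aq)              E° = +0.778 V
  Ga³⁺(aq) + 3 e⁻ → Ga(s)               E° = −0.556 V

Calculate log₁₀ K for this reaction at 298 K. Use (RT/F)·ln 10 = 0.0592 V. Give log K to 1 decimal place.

The Fe³⁺/Fe²⁺ couple is reduced (cathode); E°cell = +0.778 − (−0.556) = +1.334 V with n = 3.
At equilibrium E = 0, so log K = nE°cell / 0.0592 = (3)(+1.334) / 0.0592 = 67.6.

log K = 67.6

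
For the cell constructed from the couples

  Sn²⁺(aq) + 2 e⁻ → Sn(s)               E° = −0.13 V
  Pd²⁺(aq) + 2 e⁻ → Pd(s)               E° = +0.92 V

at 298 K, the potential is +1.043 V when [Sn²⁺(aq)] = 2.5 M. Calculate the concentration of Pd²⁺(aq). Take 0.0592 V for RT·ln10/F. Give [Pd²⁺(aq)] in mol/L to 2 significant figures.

1.5 M

With Pd²⁺/Pd at the cathode and Sn²⁺/Sn at the anode, E°cell = +0.92 − (−0.13) = +1.05 V (n = 2).
From the Nernst equation, log Q = n(E° − E)/0.0592 = 2·(+1.05 − (+1.043))/0.0592 = 0.236.
Balancing electrons gives Pd²⁺(aq) + Sn(s) → Pd(s) + Sn²⁺(aq); thus Q = [Sn²⁺(aq)] / [Pd²⁺(aq)].
Substituting the known concentrations and solving, log [Pd²⁺(aq)] = 0.162 and [Pd²⁺(aq)] = 1.5 M.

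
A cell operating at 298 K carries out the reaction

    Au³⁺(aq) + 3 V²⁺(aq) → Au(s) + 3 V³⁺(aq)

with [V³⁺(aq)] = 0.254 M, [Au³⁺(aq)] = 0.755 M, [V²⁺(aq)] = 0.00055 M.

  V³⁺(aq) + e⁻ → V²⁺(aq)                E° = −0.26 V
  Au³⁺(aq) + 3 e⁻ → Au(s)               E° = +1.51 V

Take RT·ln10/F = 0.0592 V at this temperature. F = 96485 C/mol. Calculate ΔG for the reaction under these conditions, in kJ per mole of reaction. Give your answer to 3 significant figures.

−466 kJ/mol

E°cell = +1.51 − (−0.26) = +1.77 V; the balanced reaction transfers n = 3 electrons.
The reaction quotient is [V³⁺(aq)]^3 / ([Au³⁺(aq)]·[V²⁺(aq)]^3) = 1.3×10^8; by Nernst, E = +1.77 − (0.0592/3)(8.115) = +1.6099 V.
ΔG = −nFE = −(3)(96485)(+1.6099) J/mol = −466 kJ/mol.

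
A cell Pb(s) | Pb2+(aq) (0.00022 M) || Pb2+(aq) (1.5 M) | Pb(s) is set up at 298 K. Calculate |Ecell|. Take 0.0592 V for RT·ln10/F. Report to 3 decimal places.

0.113 V

For a concentration cell E°cell = 0, since both electrodes use the same couple.
The compartment with the higher Pb2+(aq) concentration (1.5 M) acts as the cathode; ions are reduced there and produced at the dilute (0.00022 M) anode.
With n = 2, Ecell = −(0.0592/2)·log([dilute]/[conc]) = −(0.0592/2)·log(0.00022/1.5) = +0.113 V.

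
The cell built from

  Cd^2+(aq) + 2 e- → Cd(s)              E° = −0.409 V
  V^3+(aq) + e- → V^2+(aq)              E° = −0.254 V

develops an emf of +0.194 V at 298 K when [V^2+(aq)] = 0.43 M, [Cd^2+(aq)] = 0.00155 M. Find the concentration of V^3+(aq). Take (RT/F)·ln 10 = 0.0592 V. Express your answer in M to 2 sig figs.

With V³⁺/V²⁺ at the cathode and Cd²⁺/Cd at the anode, E°cell = −0.254 − (−0.409) = +0.155 V (n = 2).
From the Nernst equation, log Q = n(E° − E)/0.0592 = 2·(+0.155 − (+0.194))/0.0592 = −1.318.
For 2 V^3+(aq) + Cd(s) → 2 V^2+(aq) + Cd^2+(aq), the reaction quotient is Q = ([V^2+(aq)]^2·[Cd^2+(aq)]) / [V^3+(aq)]^2.
Solving for the unknown gives log [V^3+(aq)] = −1.112, so [V^3+(aq)] ≈ 0.077 M.

0.077 M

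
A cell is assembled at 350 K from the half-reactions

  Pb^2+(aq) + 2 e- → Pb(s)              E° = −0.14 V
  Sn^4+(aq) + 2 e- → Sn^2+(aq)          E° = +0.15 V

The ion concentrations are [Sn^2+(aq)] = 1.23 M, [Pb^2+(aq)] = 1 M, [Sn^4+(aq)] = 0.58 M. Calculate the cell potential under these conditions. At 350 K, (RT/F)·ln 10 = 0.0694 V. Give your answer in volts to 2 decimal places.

+0.28 V

Since E°(Sn⁴⁺/Sn²⁺) > E°(Pb²⁺/Pb), Sn⁴⁺/Sn²⁺ serves as the cathode.
E°cell = E°cat − E°an = +0.15 − (−0.14) = +0.29 V; n = 2.
For the overall reaction Sn^4+(aq) + Pb(s) → Sn^2+(aq) + Pb^2+(aq), Q = ([Sn^2+(aq)]·[Pb^2+(aq)]) / [Sn^4+(aq)] = 2.12, giving log Q = 0.326.
By the Nernst equation, E = +0.29 − (0.0694/2)·(0.326) = +0.28 V.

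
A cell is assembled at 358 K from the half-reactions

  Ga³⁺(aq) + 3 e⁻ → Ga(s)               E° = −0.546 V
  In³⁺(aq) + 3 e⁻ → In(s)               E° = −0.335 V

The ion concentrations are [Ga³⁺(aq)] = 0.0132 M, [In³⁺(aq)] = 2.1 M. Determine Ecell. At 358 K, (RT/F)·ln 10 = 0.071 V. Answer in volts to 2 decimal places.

Since E°(In³⁺/In) > E°(Ga³⁺/Ga), In³⁺/In serves as the cathode.
E°cell = E°cat − E°an = −0.335 − (−0.546) = +0.211 V; n = 3.
The balanced reaction is In³⁺(aq) + Ga(s) → In(s) + Ga³⁺(aq), so Q = [Ga³⁺(aq)] / [In³⁺(aq)] = 0.00629 and log Q = −2.202.
Applying E = E° − (RT ln10/nF)·log Q gives +0.211 − (0.071/3)(−2.202) = +0.26 V.

+0.26 V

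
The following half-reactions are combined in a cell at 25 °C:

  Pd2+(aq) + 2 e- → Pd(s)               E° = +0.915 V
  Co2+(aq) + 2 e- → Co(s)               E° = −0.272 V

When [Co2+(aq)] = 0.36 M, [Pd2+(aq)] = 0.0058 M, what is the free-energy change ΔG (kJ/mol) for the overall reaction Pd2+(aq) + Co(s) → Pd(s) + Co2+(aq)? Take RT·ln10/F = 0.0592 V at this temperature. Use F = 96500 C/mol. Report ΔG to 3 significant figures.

−219 kJ/mol

E°cell = +0.915 − (−0.272) = +1.187 V; the balanced reaction transfers n = 2 electrons.
Here Q = [Co2+(aq)] / [Pd2+(aq)] = 62.1 (log Q = 1.793), giving E = +1.187 − (0.0592/2)·(1.793) = +1.1339 V.
Then ΔG = −nFE = −2 × 96500 × +1.1339 J/mol = −219 kJ/mol.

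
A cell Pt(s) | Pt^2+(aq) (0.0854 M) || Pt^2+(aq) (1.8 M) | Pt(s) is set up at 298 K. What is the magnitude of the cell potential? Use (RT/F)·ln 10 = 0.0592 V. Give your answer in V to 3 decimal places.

0.039 V

For a concentration cell E°cell = 0, since both electrodes use the same couple.
The compartment with the higher Pt^2+(aq) concentration (1.8 M) acts as the cathode; ions are reduced there and produced at the dilute (0.0854 M) anode.
With n = 2, Ecell = −(0.0592/2)·log([dilute]/[conc]) = −(0.0592/2)·log(0.0854/1.8) = +0.039 V.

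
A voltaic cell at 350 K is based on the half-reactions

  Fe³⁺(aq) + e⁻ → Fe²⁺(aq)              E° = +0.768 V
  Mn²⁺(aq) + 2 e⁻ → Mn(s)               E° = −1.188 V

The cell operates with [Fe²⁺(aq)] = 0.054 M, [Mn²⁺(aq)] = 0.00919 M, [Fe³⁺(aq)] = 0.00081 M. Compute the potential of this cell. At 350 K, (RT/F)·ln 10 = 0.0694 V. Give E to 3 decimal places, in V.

+1.900 V

Fe³⁺/Fe²⁺ is reduced (cathode, E° = +0.768 V) and Mn²⁺/Mn is oxidized (anode).
E°cell = +0.768 − (−1.188) = +1.956 V, with n = 2 electrons transferred.
The balanced reaction is 2 Fe³⁺(aq) + Mn(s) → 2 Fe²⁺(aq) + Mn²⁺(aq), so Q = ([Fe²⁺(aq)]^2·[Mn²⁺(aq)]) / [Fe³⁺(aq)]^2 = 40.8 and log Q = 1.611.
E = E° − (0.0694/n)·log Q = +1.956 − (0.0694/2)(1.611) = +1.900 V.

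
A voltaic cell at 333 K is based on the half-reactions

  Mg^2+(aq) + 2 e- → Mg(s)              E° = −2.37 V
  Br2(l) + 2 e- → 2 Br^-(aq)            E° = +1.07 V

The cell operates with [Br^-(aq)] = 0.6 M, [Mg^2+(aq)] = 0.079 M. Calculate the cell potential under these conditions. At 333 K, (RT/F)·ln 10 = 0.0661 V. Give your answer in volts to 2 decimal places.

Since E°(Br₂/Br⁻) > E°(Mg²⁺/Mg), Br₂/Br⁻ serves as the cathode.
E°cell = +1.07 − (−2.37) = +3.44 V, with n = 2 electrons transferred.
Balancing gives Br2(l) + Mg(s) → 2 Br^-(aq) + Mg^2+(aq); hence Q = [Br^-(aq)]^2·[Mg^2+(aq)] = 0.0284 (log Q = −1.546).
By the Nernst equation, E = +3.44 − (0.0661/2)·(−1.546) = +3.49 V.

+3.49 V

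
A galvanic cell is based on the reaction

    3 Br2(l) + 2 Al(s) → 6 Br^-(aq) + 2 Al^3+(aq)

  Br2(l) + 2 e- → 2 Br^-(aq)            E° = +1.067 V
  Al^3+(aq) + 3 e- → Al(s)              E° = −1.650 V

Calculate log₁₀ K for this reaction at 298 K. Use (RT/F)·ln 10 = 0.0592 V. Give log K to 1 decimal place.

log K = 275.4

The Br₂/Br⁻ couple is reduced (cathode); E°cell = +1.067 − (−1.650) = +2.717 V with n = 6.
At equilibrium E = 0, so log K = nE°cell / 0.0592 = (6)(+2.717) / 0.0592 = 275.4.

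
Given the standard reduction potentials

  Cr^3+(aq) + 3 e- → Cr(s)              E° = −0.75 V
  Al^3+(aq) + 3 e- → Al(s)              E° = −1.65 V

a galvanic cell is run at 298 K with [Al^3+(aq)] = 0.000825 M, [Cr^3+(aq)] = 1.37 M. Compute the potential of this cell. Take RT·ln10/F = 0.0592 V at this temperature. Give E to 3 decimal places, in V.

Cr³⁺/Cr is reduced (cathode, E° = −0.75 V) and Al³⁺/Al is oxidized (anode).
E°cell = −0.75 − (−1.65) = +0.90 V, with n = 3 electrons transferred.
Balancing gives Cr^3+(aq) + Al(s) → Cr(s) + Al^3+(aq); hence Q = [Al^3+(aq)] / [Cr^3+(aq)] = 0.000602 (log Q = −3.220).
Applying E = E° − (RT ln10/nF)·log Q gives +0.90 − (0.0592/3)(−3.220) = +0.964 V.

+0.964 V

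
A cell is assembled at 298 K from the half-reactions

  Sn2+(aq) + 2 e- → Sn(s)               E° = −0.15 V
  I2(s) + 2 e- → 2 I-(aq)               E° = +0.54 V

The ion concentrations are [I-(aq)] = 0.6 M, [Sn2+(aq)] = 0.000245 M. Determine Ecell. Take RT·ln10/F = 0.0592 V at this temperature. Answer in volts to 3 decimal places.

Since E°(I₂/I⁻) > E°(Sn²⁺/Sn), I₂/I⁻ serves as the cathode.
E°cell = E°cat − E°an = +0.54 − (−0.15) = +0.69 V; n = 2.
Balancing gives I2(s) + Sn(s) → 2 I-(aq) + Sn2+(aq); hence Q = [I-(aq)]^2·[Sn2+(aq)] = 8.82×10^−5 (log Q = −4.055).
E = E° − (0.0592/n)·log Q = +0.69 − (0.0592/2)(−4.055) = +0.810 V.

+0.810 V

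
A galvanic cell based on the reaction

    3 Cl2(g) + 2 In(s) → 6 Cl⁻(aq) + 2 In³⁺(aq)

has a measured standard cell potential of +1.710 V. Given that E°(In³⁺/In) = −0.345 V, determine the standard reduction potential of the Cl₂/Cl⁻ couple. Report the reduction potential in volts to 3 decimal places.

In the reaction as written the Cl₂/Cl⁻ couple is reduced (cathode) and In³⁺/In is oxidized (anode), so E°cell = E°(Cl₂/Cl⁻) − E°(In³⁺/In).
E°(Cl₂/Cl⁻) = E°cell + E°(anode) = +1.710 + (−0.345) = +1.365 V.

+1.365 V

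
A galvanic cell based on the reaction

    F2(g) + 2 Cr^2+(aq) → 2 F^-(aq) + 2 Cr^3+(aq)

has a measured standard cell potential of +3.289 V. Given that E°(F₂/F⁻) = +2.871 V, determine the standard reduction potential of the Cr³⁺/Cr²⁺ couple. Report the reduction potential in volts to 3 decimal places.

−0.418 V

In the reaction as written the F₂/F⁻ couple is reduced (cathode) and Cr³⁺/Cr²⁺ is oxidized (anode), so E°cell = E°(F₂/F⁻) − E°(Cr³⁺/Cr²⁺).
E°(Cr³⁺/Cr²⁺) = E°(cathode) − E°cell = +2.871 − (+3.289) = −0.418 V.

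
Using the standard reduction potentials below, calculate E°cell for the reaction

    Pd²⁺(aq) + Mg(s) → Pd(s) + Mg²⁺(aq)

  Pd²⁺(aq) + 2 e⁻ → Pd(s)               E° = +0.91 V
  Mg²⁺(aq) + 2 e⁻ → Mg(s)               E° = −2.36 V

+3.27 V

Pd²⁺(aq) gains electrons, so the Pd²⁺/Pd couple is the cathode; the Mg²⁺/Mg couple is the anode.
E°cell = E°(cathode) − E°(anode) = +0.91 − (−2.36) = +3.27 V.
The positive value indicates the reaction is spontaneous as written.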